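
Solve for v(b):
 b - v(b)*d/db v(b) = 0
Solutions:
 v(b) = -sqrt(C1 + b^2)
 v(b) = sqrt(C1 + b^2)


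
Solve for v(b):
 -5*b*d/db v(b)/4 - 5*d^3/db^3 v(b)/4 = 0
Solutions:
 v(b) = C1 + Integral(C2*airyai(-b) + C3*airybi(-b), b)


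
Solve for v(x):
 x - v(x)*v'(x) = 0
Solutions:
 v(x) = -sqrt(C1 + x^2)
 v(x) = sqrt(C1 + x^2)


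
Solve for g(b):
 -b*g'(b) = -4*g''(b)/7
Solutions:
 g(b) = C1 + C2*erfi(sqrt(14)*b/4)


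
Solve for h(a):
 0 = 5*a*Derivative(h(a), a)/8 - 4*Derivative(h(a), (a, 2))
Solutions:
 h(a) = C1 + C2*erfi(sqrt(5)*a/8)


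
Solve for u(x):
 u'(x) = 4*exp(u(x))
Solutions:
 u(x) = log(-1/(C1 + 4*x))


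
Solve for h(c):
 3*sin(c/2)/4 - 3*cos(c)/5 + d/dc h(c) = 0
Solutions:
 h(c) = C1 + 3*sin(c)/5 + 3*cos(c/2)/2


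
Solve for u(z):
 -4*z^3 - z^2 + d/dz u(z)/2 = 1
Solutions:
 u(z) = C1 + 2*z^4 + 2*z^3/3 + 2*z


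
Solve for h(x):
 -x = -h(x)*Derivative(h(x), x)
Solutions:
 h(x) = -sqrt(C1 + x^2)
 h(x) = sqrt(C1 + x^2)


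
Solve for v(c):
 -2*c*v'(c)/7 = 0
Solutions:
 v(c) = C1


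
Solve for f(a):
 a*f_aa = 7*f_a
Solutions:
 f(a) = C1 + C2*a^8


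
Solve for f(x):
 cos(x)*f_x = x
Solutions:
 f(x) = C1 + Integral(x/cos(x), x)


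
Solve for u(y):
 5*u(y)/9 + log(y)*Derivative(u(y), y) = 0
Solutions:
 u(y) = C1*exp(-5*li(y)/9)


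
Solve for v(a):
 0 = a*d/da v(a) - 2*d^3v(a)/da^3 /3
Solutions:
 v(a) = C1 + Integral(C2*airyai(2^(2/3)*3^(1/3)*a/2) + C3*airybi(2^(2/3)*3^(1/3)*a/2), a)


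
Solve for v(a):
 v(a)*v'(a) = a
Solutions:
 v(a) = -sqrt(C1 + a^2)
 v(a) = sqrt(C1 + a^2)


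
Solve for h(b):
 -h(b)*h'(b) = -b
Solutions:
 h(b) = -sqrt(C1 + b^2)
 h(b) = sqrt(C1 + b^2)


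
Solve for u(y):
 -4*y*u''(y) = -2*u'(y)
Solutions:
 u(y) = C1 + C2*y^(3/2)


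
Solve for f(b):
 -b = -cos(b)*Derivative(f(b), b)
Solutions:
 f(b) = C1 + Integral(b/cos(b), b)


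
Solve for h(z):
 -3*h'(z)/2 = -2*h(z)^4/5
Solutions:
 h(z) = 5^(1/3)*(-1/(C1 + 4*z))^(1/3)
 h(z) = 5^(1/3)*(-1/(C1 + 4*z))^(1/3)*(-1 - sqrt(3)*I)/2
 h(z) = 5^(1/3)*(-1/(C1 + 4*z))^(1/3)*(-1 + sqrt(3)*I)/2


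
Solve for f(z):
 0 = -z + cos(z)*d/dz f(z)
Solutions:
 f(z) = C1 + Integral(z/cos(z), z)


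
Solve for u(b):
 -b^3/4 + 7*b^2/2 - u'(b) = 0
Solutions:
 u(b) = C1 - b^4/16 + 7*b^3/6


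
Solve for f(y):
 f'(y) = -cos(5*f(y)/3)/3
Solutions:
 y/3 - 3*log(sin(5*f(y)/3) - 1)/10 + 3*log(sin(5*f(y)/3) + 1)/10 = C1


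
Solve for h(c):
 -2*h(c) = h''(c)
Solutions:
 h(c) = C1*sin(sqrt(2)*c) + C2*cos(sqrt(2)*c)


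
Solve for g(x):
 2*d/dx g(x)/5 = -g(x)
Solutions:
 g(x) = C1*exp(-5*x/2)


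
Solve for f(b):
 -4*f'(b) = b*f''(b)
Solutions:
 f(b) = C1 + C2/b^3


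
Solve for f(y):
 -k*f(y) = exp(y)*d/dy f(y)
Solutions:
 f(y) = C1*exp(k*exp(-y))


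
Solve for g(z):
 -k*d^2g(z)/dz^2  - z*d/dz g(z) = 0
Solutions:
 g(z) = C1 + C2*sqrt(k)*erf(sqrt(2)*z*sqrt(1/k)/2)


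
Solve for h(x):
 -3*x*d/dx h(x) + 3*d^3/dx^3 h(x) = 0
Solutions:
 h(x) = C1 + Integral(C2*airyai(x) + C3*airybi(x), x)


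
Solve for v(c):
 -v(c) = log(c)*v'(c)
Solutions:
 v(c) = C1*exp(-li(c))


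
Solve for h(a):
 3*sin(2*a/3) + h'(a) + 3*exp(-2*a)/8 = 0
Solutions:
 h(a) = C1 + 9*cos(2*a/3)/2 + 3*exp(-2*a)/16


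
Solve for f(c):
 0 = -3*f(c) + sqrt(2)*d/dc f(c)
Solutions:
 f(c) = C1*exp(3*sqrt(2)*c/2)


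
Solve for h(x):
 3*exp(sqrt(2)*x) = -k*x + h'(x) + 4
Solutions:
 h(x) = C1 + k*x^2/2 - 4*x + 3*sqrt(2)*exp(sqrt(2)*x)/2


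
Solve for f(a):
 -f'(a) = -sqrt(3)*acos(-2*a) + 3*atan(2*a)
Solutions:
 f(a) = C1 - 3*a*atan(2*a) + sqrt(3)*(a*acos(-2*a) + sqrt(1 - 4*a^2)/2) + 3*log(4*a^2 + 1)/4


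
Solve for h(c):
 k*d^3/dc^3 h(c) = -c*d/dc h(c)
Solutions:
 h(c) = C1 + Integral(C2*airyai(c*(-1/k)^(1/3)) + C3*airybi(c*(-1/k)^(1/3)), c)


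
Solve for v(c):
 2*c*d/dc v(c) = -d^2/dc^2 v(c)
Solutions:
 v(c) = C1 + C2*erf(c)


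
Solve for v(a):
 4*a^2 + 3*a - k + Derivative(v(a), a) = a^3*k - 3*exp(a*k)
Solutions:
 v(a) = C1 + a^4*k/4 - 4*a^3/3 - 3*a^2/2 + a*k - 3*exp(a*k)/k


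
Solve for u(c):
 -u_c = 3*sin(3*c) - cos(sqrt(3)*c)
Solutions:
 u(c) = C1 + sqrt(3)*sin(sqrt(3)*c)/3 + cos(3*c)


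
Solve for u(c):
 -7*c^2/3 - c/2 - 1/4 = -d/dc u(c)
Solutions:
 u(c) = C1 + 7*c^3/9 + c^2/4 + c/4


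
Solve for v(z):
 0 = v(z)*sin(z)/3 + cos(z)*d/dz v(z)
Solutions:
 v(z) = C1*cos(z)^(1/3)


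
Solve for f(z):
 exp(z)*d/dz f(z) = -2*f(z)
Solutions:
 f(z) = C1*exp(2*exp(-z))


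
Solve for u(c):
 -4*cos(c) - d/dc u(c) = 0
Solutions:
 u(c) = C1 - 4*sin(c)


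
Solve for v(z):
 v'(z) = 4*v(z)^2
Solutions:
 v(z) = -1/(C1 + 4*z)


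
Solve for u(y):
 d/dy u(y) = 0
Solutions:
 u(y) = C1


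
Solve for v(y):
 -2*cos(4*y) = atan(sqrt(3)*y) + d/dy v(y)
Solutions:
 v(y) = C1 - y*atan(sqrt(3)*y) + sqrt(3)*log(3*y^2 + 1)/6 - sin(4*y)/2


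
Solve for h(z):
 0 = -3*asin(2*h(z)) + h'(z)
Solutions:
 Integral(1/asin(2*_y), (_y, h(z))) = C1 + 3*z


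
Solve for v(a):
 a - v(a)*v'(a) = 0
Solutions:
 v(a) = -sqrt(C1 + a^2)
 v(a) = sqrt(C1 + a^2)


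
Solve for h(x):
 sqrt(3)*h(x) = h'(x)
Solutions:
 h(x) = C1*exp(sqrt(3)*x)


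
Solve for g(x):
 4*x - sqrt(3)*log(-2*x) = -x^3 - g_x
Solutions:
 g(x) = C1 - x^4/4 - 2*x^2 + sqrt(3)*x*log(-x) + sqrt(3)*x*(-1 + log(2))


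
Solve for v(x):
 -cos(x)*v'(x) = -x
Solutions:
 v(x) = C1 + Integral(x/cos(x), x)


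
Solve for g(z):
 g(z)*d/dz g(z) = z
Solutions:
 g(z) = -sqrt(C1 + z^2)
 g(z) = sqrt(C1 + z^2)


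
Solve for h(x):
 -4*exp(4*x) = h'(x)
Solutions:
 h(x) = C1 - exp(4*x)


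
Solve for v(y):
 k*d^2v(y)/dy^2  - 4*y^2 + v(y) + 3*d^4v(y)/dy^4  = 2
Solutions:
 v(y) = C1*exp(-sqrt(6)*y*sqrt(-k - sqrt(k^2 - 12))/6) + C2*exp(sqrt(6)*y*sqrt(-k - sqrt(k^2 - 12))/6) + C3*exp(-sqrt(6)*y*sqrt(-k + sqrt(k^2 - 12))/6) + C4*exp(sqrt(6)*y*sqrt(-k + sqrt(k^2 - 12))/6) - 8*k + 4*y^2 + 2


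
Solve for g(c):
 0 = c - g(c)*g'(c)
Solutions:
 g(c) = -sqrt(C1 + c^2)
 g(c) = sqrt(C1 + c^2)


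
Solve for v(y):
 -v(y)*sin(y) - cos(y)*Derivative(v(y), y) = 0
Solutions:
 v(y) = C1*cos(y)


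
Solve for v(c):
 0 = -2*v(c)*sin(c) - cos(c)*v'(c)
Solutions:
 v(c) = C1*cos(c)^2


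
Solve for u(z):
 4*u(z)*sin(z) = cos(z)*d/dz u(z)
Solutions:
 u(z) = C1/cos(z)^4


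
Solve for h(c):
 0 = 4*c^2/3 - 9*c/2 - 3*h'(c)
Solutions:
 h(c) = C1 + 4*c^3/27 - 3*c^2/4


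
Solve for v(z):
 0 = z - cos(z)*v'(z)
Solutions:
 v(z) = C1 + Integral(z/cos(z), z)


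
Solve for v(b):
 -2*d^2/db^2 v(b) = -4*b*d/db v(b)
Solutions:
 v(b) = C1 + C2*erfi(b)


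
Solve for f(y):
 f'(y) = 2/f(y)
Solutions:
 f(y) = -sqrt(C1 + 4*y)
 f(y) = sqrt(C1 + 4*y)


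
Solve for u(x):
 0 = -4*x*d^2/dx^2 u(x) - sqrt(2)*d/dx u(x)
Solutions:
 u(x) = C1 + C2*x^(1 - sqrt(2)/4)


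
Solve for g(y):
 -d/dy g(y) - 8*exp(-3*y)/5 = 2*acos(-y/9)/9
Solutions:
 g(y) = C1 - 2*y*acos(-y/9)/9 - 2*sqrt(81 - y^2)/9 + 8*exp(-3*y)/15


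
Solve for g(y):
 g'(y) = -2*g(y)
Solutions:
 g(y) = C1*exp(-2*y)


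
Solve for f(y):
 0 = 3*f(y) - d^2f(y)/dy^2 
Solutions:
 f(y) = C1*exp(-sqrt(3)*y) + C2*exp(sqrt(3)*y)


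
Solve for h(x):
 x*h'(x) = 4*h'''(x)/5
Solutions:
 h(x) = C1 + Integral(C2*airyai(10^(1/3)*x/2) + C3*airybi(10^(1/3)*x/2), x)


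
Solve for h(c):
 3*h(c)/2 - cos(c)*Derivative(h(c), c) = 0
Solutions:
 h(c) = C1*(sin(c) + 1)^(3/4)/(sin(c) - 1)^(3/4)


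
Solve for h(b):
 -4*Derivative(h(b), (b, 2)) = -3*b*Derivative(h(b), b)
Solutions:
 h(b) = C1 + C2*erfi(sqrt(6)*b/4)


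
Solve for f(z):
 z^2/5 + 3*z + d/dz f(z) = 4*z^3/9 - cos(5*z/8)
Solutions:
 f(z) = C1 + z^4/9 - z^3/15 - 3*z^2/2 - 8*sin(5*z/8)/5


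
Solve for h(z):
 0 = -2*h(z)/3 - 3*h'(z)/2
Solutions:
 h(z) = C1*exp(-4*z/9)


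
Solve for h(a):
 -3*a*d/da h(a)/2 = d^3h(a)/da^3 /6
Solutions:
 h(a) = C1 + Integral(C2*airyai(-3^(2/3)*a) + C3*airybi(-3^(2/3)*a), a)


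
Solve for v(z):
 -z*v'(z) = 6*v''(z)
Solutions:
 v(z) = C1 + C2*erf(sqrt(3)*z/6)


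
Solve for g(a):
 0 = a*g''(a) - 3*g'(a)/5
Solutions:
 g(a) = C1 + C2*a^(8/5)


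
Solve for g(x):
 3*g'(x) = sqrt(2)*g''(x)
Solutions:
 g(x) = C1 + C2*exp(3*sqrt(2)*x/2)


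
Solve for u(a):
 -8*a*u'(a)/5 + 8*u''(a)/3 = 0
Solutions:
 u(a) = C1 + C2*erfi(sqrt(30)*a/10)


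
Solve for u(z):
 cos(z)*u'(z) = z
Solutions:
 u(z) = C1 + Integral(z/cos(z), z)


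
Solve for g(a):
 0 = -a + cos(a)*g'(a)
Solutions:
 g(a) = C1 + Integral(a/cos(a), a)


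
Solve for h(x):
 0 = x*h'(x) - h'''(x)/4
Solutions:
 h(x) = C1 + Integral(C2*airyai(2^(2/3)*x) + C3*airybi(2^(2/3)*x), x)


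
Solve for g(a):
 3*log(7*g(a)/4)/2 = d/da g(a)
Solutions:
 2*Integral(1/(-log(_y) - log(7) + 2*log(2)), (_y, g(a)))/3 = C1 - a


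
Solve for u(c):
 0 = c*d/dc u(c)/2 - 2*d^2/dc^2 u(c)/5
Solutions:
 u(c) = C1 + C2*erfi(sqrt(10)*c/4)


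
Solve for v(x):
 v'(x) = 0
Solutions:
 v(x) = C1


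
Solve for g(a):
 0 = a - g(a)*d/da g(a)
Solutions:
 g(a) = -sqrt(C1 + a^2)
 g(a) = sqrt(C1 + a^2)


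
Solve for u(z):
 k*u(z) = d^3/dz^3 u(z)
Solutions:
 u(z) = C1*exp(k^(1/3)*z) + C2*exp(k^(1/3)*z*(-1 + sqrt(3)*I)/2) + C3*exp(-k^(1/3)*z*(1 + sqrt(3)*I)/2)


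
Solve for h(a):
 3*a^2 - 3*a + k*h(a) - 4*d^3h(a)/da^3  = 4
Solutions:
 h(a) = C1*exp(2^(1/3)*a*k^(1/3)/2) + C2*exp(2^(1/3)*a*k^(1/3)*(-1 + sqrt(3)*I)/4) + C3*exp(-2^(1/3)*a*k^(1/3)*(1 + sqrt(3)*I)/4) - 3*a^2/k + 3*a/k + 4/k


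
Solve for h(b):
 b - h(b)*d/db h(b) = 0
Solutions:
 h(b) = -sqrt(C1 + b^2)
 h(b) = sqrt(C1 + b^2)


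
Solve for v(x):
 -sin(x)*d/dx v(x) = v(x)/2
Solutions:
 v(x) = C1*(cos(x) + 1)^(1/4)/(cos(x) - 1)^(1/4)


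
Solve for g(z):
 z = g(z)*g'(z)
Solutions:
 g(z) = -sqrt(C1 + z^2)
 g(z) = sqrt(C1 + z^2)


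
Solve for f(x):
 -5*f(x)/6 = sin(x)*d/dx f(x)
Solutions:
 f(x) = C1*(cos(x) + 1)^(5/12)/(cos(x) - 1)^(5/12)


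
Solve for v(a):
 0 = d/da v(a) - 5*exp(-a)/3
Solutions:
 v(a) = C1 - 5*exp(-a)/3


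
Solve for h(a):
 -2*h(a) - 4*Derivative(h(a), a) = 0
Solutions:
 h(a) = C1*exp(-a/2)


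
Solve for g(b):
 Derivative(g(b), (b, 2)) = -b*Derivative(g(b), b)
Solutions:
 g(b) = C1 + C2*erf(sqrt(2)*b/2)


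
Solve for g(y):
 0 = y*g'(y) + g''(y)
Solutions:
 g(y) = C1 + C2*erf(sqrt(2)*y/2)


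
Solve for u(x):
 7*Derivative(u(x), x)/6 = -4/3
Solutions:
 u(x) = C1 - 8*x/7


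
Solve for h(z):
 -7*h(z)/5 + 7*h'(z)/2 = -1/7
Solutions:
 h(z) = C1*exp(2*z/5) + 5/49


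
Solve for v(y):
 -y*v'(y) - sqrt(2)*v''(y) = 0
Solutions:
 v(y) = C1 + C2*erf(2^(1/4)*y/2)


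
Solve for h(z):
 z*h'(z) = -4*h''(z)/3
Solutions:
 h(z) = C1 + C2*erf(sqrt(6)*z/4)


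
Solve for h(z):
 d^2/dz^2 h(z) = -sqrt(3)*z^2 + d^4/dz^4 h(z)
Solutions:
 h(z) = C1 + C2*z + C3*exp(-z) + C4*exp(z) - sqrt(3)*z^4/12 - sqrt(3)*z^2


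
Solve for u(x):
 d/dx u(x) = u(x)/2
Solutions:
 u(x) = C1*exp(x/2)


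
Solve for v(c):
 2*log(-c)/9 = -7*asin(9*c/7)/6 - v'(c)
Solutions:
 v(c) = C1 - 2*c*log(-c)/9 - 7*c*asin(9*c/7)/6 + 2*c/9 - 7*sqrt(49 - 81*c^2)/54


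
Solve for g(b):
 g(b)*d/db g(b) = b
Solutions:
 g(b) = -sqrt(C1 + b^2)
 g(b) = sqrt(C1 + b^2)


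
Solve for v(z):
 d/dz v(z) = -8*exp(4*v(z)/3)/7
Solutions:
 v(z) = 3*log(-(1/(C1 + 32*z))^(1/4)) + 3*log(21)/4
 v(z) = 3*log(1/(C1 + 32*z))/4 + 3*log(21)/4
 v(z) = 3*log(-I*(1/(C1 + 32*z))^(1/4)) + 3*log(21)/4
 v(z) = 3*log(I*(1/(C1 + 32*z))^(1/4)) + 3*log(21)/4


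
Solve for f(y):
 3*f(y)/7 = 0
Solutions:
 f(y) = 0


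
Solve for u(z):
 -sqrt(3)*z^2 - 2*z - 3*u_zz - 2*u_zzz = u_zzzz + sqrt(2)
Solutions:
 u(z) = C1 + C2*z - sqrt(3)*z^4/36 + z^3*(-3 + 2*sqrt(3))/27 + z^2*(-9*sqrt(2) - 2*sqrt(3) + 12)/54 + (C3*sin(sqrt(2)*z) + C4*cos(sqrt(2)*z))*exp(-z)


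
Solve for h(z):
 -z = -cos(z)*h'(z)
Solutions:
 h(z) = C1 + Integral(z/cos(z), z)


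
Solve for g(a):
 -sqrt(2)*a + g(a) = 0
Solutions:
 g(a) = sqrt(2)*a


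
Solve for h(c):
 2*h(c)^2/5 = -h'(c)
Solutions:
 h(c) = 5/(C1 + 2*c)


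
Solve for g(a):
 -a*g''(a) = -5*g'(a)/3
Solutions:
 g(a) = C1 + C2*a^(8/3)


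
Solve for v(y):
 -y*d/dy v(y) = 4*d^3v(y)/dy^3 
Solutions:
 v(y) = C1 + Integral(C2*airyai(-2^(1/3)*y/2) + C3*airybi(-2^(1/3)*y/2), y)


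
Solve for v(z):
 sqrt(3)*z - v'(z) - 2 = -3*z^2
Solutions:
 v(z) = C1 + z^3 + sqrt(3)*z^2/2 - 2*z


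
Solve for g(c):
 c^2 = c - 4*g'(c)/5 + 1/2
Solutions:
 g(c) = C1 - 5*c^3/12 + 5*c^2/8 + 5*c/8


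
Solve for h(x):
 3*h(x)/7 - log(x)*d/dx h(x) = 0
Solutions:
 h(x) = C1*exp(3*li(x)/7)


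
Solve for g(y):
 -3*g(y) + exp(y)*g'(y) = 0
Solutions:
 g(y) = C1*exp(-3*exp(-y))


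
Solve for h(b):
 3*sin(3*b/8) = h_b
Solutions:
 h(b) = C1 - 8*cos(3*b/8)


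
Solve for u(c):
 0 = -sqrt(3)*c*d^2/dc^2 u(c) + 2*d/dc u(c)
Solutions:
 u(c) = C1 + C2*c^(1 + 2*sqrt(3)/3)


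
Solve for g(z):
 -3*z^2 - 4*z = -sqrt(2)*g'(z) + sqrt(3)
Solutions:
 g(z) = C1 + sqrt(2)*z^3/2 + sqrt(2)*z^2 + sqrt(6)*z/2


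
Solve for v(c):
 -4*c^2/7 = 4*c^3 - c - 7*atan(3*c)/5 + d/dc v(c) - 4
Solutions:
 v(c) = C1 - c^4 - 4*c^3/21 + c^2/2 + 7*c*atan(3*c)/5 + 4*c - 7*log(9*c^2 + 1)/30


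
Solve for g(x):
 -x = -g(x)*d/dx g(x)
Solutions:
 g(x) = -sqrt(C1 + x^2)
 g(x) = sqrt(C1 + x^2)


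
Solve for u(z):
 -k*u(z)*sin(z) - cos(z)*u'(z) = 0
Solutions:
 u(z) = C1*exp(k*log(cos(z)))


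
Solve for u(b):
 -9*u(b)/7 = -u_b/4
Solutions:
 u(b) = C1*exp(36*b/7)


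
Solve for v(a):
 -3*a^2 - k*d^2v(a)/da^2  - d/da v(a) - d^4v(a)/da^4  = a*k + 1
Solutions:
 v(a) = C1 + C2*exp(2^(1/3)*a*(2*k/((-3^(1/3) + 3^(5/6)*I)*(sqrt(3)*sqrt(4*k^3 + 27) + 9)^(1/3)) + 6^(1/3)*(sqrt(3)*sqrt(4*k^3 + 27) + 9)^(1/3)/12 - 2^(1/3)*3^(5/6)*I*(sqrt(3)*sqrt(4*k^3 + 27) + 9)^(1/3)/12)) + C3*exp(2^(1/3)*a*(-2*k/((3^(1/3) + 3^(5/6)*I)*(sqrt(3)*sqrt(4*k^3 + 27) + 9)^(1/3)) + 6^(1/3)*(sqrt(3)*sqrt(4*k^3 + 27) + 9)^(1/3)/12 + 2^(1/3)*3^(5/6)*I*(sqrt(3)*sqrt(4*k^3 + 27) + 9)^(1/3)/12)) + C4*exp(6^(1/3)*a*(2*3^(1/3)*k/(sqrt(3)*sqrt(4*k^3 + 27) + 9)^(1/3) - 2^(1/3)*(sqrt(3)*sqrt(4*k^3 + 27) + 9)^(1/3))/6) - a^3 + 5*a^2*k/2 - 5*a*k^2 - a


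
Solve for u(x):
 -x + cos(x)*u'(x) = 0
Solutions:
 u(x) = C1 + Integral(x/cos(x), x)


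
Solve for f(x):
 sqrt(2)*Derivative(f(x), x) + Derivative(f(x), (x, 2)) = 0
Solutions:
 f(x) = C1 + C2*exp(-sqrt(2)*x)


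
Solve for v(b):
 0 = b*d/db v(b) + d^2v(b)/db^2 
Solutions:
 v(b) = C1 + C2*erf(sqrt(2)*b/2)


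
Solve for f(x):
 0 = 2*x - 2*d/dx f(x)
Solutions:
 f(x) = C1 + x^2/2


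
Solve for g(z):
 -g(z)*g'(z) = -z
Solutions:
 g(z) = -sqrt(C1 + z^2)
 g(z) = sqrt(C1 + z^2)


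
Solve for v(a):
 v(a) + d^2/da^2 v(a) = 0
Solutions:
 v(a) = C1*sin(a) + C2*cos(a)


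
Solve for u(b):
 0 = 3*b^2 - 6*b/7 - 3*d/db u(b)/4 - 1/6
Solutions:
 u(b) = C1 + 4*b^3/3 - 4*b^2/7 - 2*b/9


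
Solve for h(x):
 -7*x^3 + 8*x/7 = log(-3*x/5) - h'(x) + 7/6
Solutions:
 h(x) = C1 + 7*x^4/4 - 4*x^2/7 + x*log(-x) + x*(-log(5) + 1/6 + log(3))


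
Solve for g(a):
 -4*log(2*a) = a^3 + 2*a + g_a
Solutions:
 g(a) = C1 - a^4/4 - a^2 - 4*a*log(a) - a*log(16) + 4*a


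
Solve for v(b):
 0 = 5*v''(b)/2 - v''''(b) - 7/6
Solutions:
 v(b) = C1 + C2*b + C3*exp(-sqrt(10)*b/2) + C4*exp(sqrt(10)*b/2) + 7*b^2/30


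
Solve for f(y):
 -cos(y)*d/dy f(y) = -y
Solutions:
 f(y) = C1 + Integral(y/cos(y), y)


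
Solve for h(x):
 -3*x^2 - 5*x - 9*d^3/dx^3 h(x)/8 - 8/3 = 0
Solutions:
 h(x) = C1 + C2*x + C3*x^2 - 2*x^5/45 - 5*x^4/27 - 32*x^3/81


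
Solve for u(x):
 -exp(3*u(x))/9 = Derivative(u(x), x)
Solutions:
 u(x) = log(1/(C1 + x))/3 + log(3)/3
 u(x) = log((-3^(1/3) - 3^(5/6)*I)*(1/(C1 + x))^(1/3)/2)
 u(x) = log((-3^(1/3) + 3^(5/6)*I)*(1/(C1 + x))^(1/3)/2)


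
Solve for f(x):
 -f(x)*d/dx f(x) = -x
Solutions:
 f(x) = -sqrt(C1 + x^2)
 f(x) = sqrt(C1 + x^2)


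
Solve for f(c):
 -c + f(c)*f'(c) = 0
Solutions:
 f(c) = -sqrt(C1 + c^2)
 f(c) = sqrt(C1 + c^2)


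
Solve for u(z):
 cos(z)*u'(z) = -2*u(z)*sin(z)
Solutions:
 u(z) = C1*cos(z)^2


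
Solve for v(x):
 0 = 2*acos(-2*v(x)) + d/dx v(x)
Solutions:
 Integral(1/acos(-2*_y), (_y, v(x))) = C1 - 2*x


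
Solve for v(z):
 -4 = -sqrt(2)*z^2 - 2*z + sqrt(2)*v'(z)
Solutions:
 v(z) = C1 + z^3/3 + sqrt(2)*z^2/2 - 2*sqrt(2)*z


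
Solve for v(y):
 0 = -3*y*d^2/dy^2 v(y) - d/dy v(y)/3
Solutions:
 v(y) = C1 + C2*y^(8/9)


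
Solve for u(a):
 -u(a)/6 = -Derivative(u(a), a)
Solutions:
 u(a) = C1*exp(a/6)


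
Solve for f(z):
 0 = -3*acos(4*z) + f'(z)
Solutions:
 f(z) = C1 + 3*z*acos(4*z) - 3*sqrt(1 - 16*z^2)/4


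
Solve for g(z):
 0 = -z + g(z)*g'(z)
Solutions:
 g(z) = -sqrt(C1 + z^2)
 g(z) = sqrt(C1 + z^2)


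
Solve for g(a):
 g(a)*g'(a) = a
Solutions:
 g(a) = -sqrt(C1 + a^2)
 g(a) = sqrt(C1 + a^2)


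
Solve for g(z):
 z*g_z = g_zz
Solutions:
 g(z) = C1 + C2*erfi(sqrt(2)*z/2)


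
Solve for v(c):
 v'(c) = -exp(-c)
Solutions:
 v(c) = C1 + exp(-c)


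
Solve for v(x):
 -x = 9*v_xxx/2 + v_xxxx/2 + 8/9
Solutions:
 v(x) = C1 + C2*x + C3*x^2 + C4*exp(-9*x) - x^4/108 - 7*x^3/243


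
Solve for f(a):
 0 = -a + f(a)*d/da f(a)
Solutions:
 f(a) = -sqrt(C1 + a^2)
 f(a) = sqrt(C1 + a^2)


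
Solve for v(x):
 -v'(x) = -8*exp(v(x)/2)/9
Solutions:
 v(x) = 2*log(-1/(C1 + 8*x)) + 2*log(18)


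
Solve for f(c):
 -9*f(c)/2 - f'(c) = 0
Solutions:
 f(c) = C1*exp(-9*c/2)


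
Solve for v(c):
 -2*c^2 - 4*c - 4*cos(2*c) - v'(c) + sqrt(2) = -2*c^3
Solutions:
 v(c) = C1 + c^4/2 - 2*c^3/3 - 2*c^2 + sqrt(2)*c - 2*sin(2*c)


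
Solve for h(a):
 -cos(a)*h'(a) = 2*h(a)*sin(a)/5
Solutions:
 h(a) = C1*cos(a)^(2/5)


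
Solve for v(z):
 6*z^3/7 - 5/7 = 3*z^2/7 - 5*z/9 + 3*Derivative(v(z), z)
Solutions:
 v(z) = C1 + z^4/14 - z^3/21 + 5*z^2/54 - 5*z/21


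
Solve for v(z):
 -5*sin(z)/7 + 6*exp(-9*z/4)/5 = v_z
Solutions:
 v(z) = C1 + 5*cos(z)/7 - 8*exp(-9*z/4)/15


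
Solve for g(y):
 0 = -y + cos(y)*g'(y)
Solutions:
 g(y) = C1 + Integral(y/cos(y), y)


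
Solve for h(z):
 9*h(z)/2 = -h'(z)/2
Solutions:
 h(z) = C1*exp(-9*z)


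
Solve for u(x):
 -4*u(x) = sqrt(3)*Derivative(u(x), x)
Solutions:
 u(x) = C1*exp(-4*sqrt(3)*x/3)


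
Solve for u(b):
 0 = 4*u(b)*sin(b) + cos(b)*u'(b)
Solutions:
 u(b) = C1*cos(b)^4


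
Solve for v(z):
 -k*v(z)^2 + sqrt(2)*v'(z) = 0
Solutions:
 v(z) = -2/(C1 + sqrt(2)*k*z)


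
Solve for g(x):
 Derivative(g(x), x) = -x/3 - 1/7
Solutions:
 g(x) = C1 - x^2/6 - x/7


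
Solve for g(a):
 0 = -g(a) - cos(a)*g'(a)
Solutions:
 g(a) = C1*sqrt(sin(a) - 1)/sqrt(sin(a) + 1)


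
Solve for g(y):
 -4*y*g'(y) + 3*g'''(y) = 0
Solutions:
 g(y) = C1 + Integral(C2*airyai(6^(2/3)*y/3) + C3*airybi(6^(2/3)*y/3), y)


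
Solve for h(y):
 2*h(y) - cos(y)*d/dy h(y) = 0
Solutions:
 h(y) = C1*(sin(y) + 1)/(sin(y) - 1)


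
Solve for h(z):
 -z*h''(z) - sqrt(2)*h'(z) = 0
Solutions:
 h(z) = C1 + C2*z^(1 - sqrt(2))


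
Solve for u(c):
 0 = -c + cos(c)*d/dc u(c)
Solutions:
 u(c) = C1 + Integral(c/cos(c), c)


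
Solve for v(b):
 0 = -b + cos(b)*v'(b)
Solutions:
 v(b) = C1 + Integral(b/cos(b), b)


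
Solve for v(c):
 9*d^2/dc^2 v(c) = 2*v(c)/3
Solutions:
 v(c) = C1*exp(-sqrt(6)*c/9) + C2*exp(sqrt(6)*c/9)


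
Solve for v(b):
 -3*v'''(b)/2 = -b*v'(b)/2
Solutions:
 v(b) = C1 + Integral(C2*airyai(3^(2/3)*b/3) + C3*airybi(3^(2/3)*b/3), b)


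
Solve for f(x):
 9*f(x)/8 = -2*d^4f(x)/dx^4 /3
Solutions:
 f(x) = (C1*sin(sqrt(2)*3^(3/4)*x/4) + C2*cos(sqrt(2)*3^(3/4)*x/4))*exp(-sqrt(2)*3^(3/4)*x/4) + (C3*sin(sqrt(2)*3^(3/4)*x/4) + C4*cos(sqrt(2)*3^(3/4)*x/4))*exp(sqrt(2)*3^(3/4)*x/4)


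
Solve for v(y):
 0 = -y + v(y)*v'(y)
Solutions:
 v(y) = -sqrt(C1 + y^2)
 v(y) = sqrt(C1 + y^2)


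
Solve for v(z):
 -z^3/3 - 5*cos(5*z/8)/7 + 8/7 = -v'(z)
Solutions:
 v(z) = C1 + z^4/12 - 8*z/7 + 8*sin(5*z/8)/7


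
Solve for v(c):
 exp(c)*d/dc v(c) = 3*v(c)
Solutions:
 v(c) = C1*exp(-3*exp(-c))


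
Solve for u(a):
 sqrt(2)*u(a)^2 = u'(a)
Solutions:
 u(a) = -1/(C1 + sqrt(2)*a)


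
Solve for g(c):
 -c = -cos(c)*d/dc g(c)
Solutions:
 g(c) = C1 + Integral(c/cos(c), c)


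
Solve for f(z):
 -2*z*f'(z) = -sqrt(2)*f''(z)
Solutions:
 f(z) = C1 + C2*erfi(2^(3/4)*z/2)


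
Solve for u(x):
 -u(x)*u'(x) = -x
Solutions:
 u(x) = -sqrt(C1 + x^2)
 u(x) = sqrt(C1 + x^2)


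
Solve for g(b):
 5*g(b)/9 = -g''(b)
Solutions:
 g(b) = C1*sin(sqrt(5)*b/3) + C2*cos(sqrt(5)*b/3)


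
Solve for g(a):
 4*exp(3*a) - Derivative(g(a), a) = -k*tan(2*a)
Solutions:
 g(a) = C1 - k*log(cos(2*a))/2 + 4*exp(3*a)/3


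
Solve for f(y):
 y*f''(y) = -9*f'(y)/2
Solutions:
 f(y) = C1 + C2/y^(7/2)


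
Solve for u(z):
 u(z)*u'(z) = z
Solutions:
 u(z) = -sqrt(C1 + z^2)
 u(z) = sqrt(C1 + z^2)


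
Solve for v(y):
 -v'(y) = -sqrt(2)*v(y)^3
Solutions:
 v(y) = -sqrt(2)*sqrt(-1/(C1 + sqrt(2)*y))/2
 v(y) = sqrt(2)*sqrt(-1/(C1 + sqrt(2)*y))/2


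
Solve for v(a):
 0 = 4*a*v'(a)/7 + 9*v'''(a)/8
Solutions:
 v(a) = C1 + Integral(C2*airyai(-2*147^(1/3)*2^(2/3)*a/21) + C3*airybi(-2*147^(1/3)*2^(2/3)*a/21), a)


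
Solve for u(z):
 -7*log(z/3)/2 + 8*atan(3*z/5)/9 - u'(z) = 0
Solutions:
 u(z) = C1 - 7*z*log(z)/2 + 8*z*atan(3*z/5)/9 + 7*z/2 + 7*z*log(3)/2 - 20*log(9*z^2 + 25)/27


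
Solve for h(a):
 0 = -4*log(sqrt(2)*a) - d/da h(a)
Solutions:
 h(a) = C1 - 4*a*log(a) - a*log(4) + 4*a


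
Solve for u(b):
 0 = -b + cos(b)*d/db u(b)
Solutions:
 u(b) = C1 + Integral(b/cos(b), b)


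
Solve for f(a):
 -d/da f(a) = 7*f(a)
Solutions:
 f(a) = C1*exp(-7*a)


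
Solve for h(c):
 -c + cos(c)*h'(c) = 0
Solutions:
 h(c) = C1 + Integral(c/cos(c), c)


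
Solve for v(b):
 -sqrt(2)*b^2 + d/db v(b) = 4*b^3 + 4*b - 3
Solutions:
 v(b) = C1 + b^4 + sqrt(2)*b^3/3 + 2*b^2 - 3*b


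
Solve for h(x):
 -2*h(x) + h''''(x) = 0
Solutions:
 h(x) = C1*exp(-2^(1/4)*x) + C2*exp(2^(1/4)*x) + C3*sin(2^(1/4)*x) + C4*cos(2^(1/4)*x)


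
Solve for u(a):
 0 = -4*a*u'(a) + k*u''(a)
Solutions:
 u(a) = C1 + C2*erf(sqrt(2)*a*sqrt(-1/k))/sqrt(-1/k)


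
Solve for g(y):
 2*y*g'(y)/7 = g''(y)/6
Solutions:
 g(y) = C1 + C2*erfi(sqrt(42)*y/7)


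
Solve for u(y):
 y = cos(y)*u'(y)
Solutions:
 u(y) = C1 + Integral(y/cos(y), y)


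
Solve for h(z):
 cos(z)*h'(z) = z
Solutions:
 h(z) = C1 + Integral(z/cos(z), z)


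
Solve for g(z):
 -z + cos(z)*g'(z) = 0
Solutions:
 g(z) = C1 + Integral(z/cos(z), z)


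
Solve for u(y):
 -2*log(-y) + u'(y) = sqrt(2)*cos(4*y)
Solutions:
 u(y) = C1 + 2*y*log(-y) - 2*y + sqrt(2)*sin(4*y)/4


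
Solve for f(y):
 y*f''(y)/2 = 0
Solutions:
 f(y) = C1 + C2*y


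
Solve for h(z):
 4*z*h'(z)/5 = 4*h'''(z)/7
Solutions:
 h(z) = C1 + Integral(C2*airyai(5^(2/3)*7^(1/3)*z/5) + C3*airybi(5^(2/3)*7^(1/3)*z/5), z)


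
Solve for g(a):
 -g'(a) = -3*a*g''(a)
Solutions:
 g(a) = C1 + C2*a^(4/3)


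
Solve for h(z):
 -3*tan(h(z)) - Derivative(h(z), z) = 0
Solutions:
 h(z) = pi - asin(C1*exp(-3*z))
 h(z) = asin(C1*exp(-3*z))


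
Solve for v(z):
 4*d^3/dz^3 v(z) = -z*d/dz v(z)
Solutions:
 v(z) = C1 + Integral(C2*airyai(-2^(1/3)*z/2) + C3*airybi(-2^(1/3)*z/2), z)


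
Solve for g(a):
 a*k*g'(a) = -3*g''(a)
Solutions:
 g(a) = Piecewise((-sqrt(6)*sqrt(pi)*C1*erf(sqrt(6)*a*sqrt(k)/6)/(2*sqrt(k)) - C2, (k > 0) | (k < 0)), (-C1*a - C2, True))


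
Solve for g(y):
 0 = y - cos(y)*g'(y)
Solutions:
 g(y) = C1 + Integral(y/cos(y), y)


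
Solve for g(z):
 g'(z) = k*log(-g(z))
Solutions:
 -li(-g(z)) = C1 + k*z


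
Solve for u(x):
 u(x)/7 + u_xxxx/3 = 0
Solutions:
 u(x) = (C1*sin(sqrt(2)*3^(1/4)*7^(3/4)*x/14) + C2*cos(sqrt(2)*3^(1/4)*7^(3/4)*x/14))*exp(-sqrt(2)*3^(1/4)*7^(3/4)*x/14) + (C3*sin(sqrt(2)*3^(1/4)*7^(3/4)*x/14) + C4*cos(sqrt(2)*3^(1/4)*7^(3/4)*x/14))*exp(sqrt(2)*3^(1/4)*7^(3/4)*x/14)


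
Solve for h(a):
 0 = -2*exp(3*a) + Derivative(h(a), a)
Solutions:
 h(a) = C1 + 2*exp(3*a)/3


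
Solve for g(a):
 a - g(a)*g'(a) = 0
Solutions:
 g(a) = -sqrt(C1 + a^2)
 g(a) = sqrt(C1 + a^2)


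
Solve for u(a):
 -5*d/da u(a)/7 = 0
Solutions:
 u(a) = C1


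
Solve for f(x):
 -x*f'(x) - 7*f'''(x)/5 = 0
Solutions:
 f(x) = C1 + Integral(C2*airyai(-5^(1/3)*7^(2/3)*x/7) + C3*airybi(-5^(1/3)*7^(2/3)*x/7), x)


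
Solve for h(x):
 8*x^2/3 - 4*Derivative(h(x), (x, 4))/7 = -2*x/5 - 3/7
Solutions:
 h(x) = C1 + C2*x + C3*x^2 + C4*x^3 + 7*x^6/540 + 7*x^5/1200 + x^4/32


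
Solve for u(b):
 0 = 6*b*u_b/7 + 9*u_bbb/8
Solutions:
 u(b) = C1 + Integral(C2*airyai(-2*2^(1/3)*21^(2/3)*b/21) + C3*airybi(-2*2^(1/3)*21^(2/3)*b/21), b)


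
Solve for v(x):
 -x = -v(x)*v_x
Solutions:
 v(x) = -sqrt(C1 + x^2)
 v(x) = sqrt(C1 + x^2)


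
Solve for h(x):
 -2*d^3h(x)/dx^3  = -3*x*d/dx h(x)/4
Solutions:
 h(x) = C1 + Integral(C2*airyai(3^(1/3)*x/2) + C3*airybi(3^(1/3)*x/2), x)


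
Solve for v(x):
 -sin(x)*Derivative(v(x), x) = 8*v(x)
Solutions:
 v(x) = C1*(cos(x)^4 + 4*cos(x)^3 + 6*cos(x)^2 + 4*cos(x) + 1)/(cos(x)^4 - 4*cos(x)^3 + 6*cos(x)^2 - 4*cos(x) + 1)


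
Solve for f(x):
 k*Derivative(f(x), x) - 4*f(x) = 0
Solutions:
 f(x) = C1*exp(4*x/k)


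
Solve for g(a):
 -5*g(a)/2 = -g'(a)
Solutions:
 g(a) = C1*exp(5*a/2)


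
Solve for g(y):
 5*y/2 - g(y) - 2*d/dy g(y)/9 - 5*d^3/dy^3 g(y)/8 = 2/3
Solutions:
 g(y) = C1*exp(-y*(-60^(1/3)*(1215 + sqrt(1480065))^(1/3) + 8*450^(1/3)/(1215 + sqrt(1480065))^(1/3))/90)*sin(3^(1/6)*y*(24*50^(1/3)/(1215 + sqrt(1480065))^(1/3) + 20^(1/3)*3^(2/3)*(1215 + sqrt(1480065))^(1/3))/90) + C2*exp(-y*(-60^(1/3)*(1215 + sqrt(1480065))^(1/3) + 8*450^(1/3)/(1215 + sqrt(1480065))^(1/3))/90)*cos(3^(1/6)*y*(24*50^(1/3)/(1215 + sqrt(1480065))^(1/3) + 20^(1/3)*3^(2/3)*(1215 + sqrt(1480065))^(1/3))/90) + C3*exp(y*(-60^(1/3)*(1215 + sqrt(1480065))^(1/3) + 8*450^(1/3)/(1215 + sqrt(1480065))^(1/3))/45) + 5*y/2 - 11/9


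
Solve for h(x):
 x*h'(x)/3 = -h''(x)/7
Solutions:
 h(x) = C1 + C2*erf(sqrt(42)*x/6)


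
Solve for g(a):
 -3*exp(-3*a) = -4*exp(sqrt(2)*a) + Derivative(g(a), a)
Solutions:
 g(a) = C1 + 2*sqrt(2)*exp(sqrt(2)*a) + exp(-3*a)


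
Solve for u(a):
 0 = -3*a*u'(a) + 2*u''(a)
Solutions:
 u(a) = C1 + C2*erfi(sqrt(3)*a/2)


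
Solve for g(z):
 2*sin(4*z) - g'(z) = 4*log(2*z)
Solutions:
 g(z) = C1 - 4*z*log(z) - 4*z*log(2) + 4*z - cos(4*z)/2


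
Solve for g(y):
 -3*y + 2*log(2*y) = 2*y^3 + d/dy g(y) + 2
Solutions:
 g(y) = C1 - y^4/2 - 3*y^2/2 + 2*y*log(y) - 4*y + 2*y*log(2)


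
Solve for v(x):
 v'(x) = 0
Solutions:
 v(x) = C1


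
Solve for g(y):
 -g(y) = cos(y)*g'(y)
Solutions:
 g(y) = C1*sqrt(sin(y) - 1)/sqrt(sin(y) + 1)


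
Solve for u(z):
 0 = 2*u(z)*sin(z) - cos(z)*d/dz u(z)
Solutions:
 u(z) = C1/cos(z)^2


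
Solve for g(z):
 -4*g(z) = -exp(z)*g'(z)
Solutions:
 g(z) = C1*exp(-4*exp(-z))


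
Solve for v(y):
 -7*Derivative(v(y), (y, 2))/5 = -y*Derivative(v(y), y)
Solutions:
 v(y) = C1 + C2*erfi(sqrt(70)*y/14)


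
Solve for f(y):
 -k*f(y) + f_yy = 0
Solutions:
 f(y) = C1*exp(-sqrt(k)*y) + C2*exp(sqrt(k)*y)


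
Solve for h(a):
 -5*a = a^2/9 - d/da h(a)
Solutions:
 h(a) = C1 + a^3/27 + 5*a^2/2


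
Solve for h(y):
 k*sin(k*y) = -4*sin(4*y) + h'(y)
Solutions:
 h(y) = C1 - cos(4*y) - cos(k*y)


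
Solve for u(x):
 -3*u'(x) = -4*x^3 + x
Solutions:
 u(x) = C1 + x^4/3 - x^2/6


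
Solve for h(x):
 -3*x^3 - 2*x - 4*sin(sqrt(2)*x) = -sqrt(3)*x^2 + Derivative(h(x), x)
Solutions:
 h(x) = C1 - 3*x^4/4 + sqrt(3)*x^3/3 - x^2 + 2*sqrt(2)*cos(sqrt(2)*x)


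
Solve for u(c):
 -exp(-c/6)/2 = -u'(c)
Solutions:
 u(c) = C1 - 3*exp(-c/6)


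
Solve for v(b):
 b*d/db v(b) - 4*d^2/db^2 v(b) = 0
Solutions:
 v(b) = C1 + C2*erfi(sqrt(2)*b/4)


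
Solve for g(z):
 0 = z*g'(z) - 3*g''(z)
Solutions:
 g(z) = C1 + C2*erfi(sqrt(6)*z/6)


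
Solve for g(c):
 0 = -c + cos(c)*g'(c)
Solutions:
 g(c) = C1 + Integral(c/cos(c), c)


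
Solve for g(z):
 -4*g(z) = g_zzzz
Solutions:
 g(z) = (C1*sin(z) + C2*cos(z))*exp(-z) + (C3*sin(z) + C4*cos(z))*exp(z)


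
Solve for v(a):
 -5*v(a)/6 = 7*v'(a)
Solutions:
 v(a) = C1*exp(-5*a/42)


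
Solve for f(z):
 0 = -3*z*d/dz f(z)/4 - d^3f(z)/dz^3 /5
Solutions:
 f(z) = C1 + Integral(C2*airyai(-30^(1/3)*z/2) + C3*airybi(-30^(1/3)*z/2), z)


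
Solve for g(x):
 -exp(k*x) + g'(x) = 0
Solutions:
 g(x) = C1 + exp(k*x)/k


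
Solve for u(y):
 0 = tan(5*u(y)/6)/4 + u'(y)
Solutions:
 u(y) = -6*asin(C1*exp(-5*y/24))/5 + 6*pi/5
 u(y) = 6*asin(C1*exp(-5*y/24))/5


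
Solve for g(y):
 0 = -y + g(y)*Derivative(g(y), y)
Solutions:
 g(y) = -sqrt(C1 + y^2)
 g(y) = sqrt(C1 + y^2)


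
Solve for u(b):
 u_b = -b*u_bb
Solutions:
 u(b) = C1 + C2*log(b)


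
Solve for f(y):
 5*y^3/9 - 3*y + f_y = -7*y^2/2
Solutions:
 f(y) = C1 - 5*y^4/36 - 7*y^3/6 + 3*y^2/2


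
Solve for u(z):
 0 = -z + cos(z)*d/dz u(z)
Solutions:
 u(z) = C1 + Integral(z/cos(z), z)


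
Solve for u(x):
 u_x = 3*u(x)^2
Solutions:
 u(x) = -1/(C1 + 3*x)


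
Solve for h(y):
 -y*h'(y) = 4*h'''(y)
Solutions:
 h(y) = C1 + Integral(C2*airyai(-2^(1/3)*y/2) + C3*airybi(-2^(1/3)*y/2), y)


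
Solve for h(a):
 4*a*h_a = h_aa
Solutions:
 h(a) = C1 + C2*erfi(sqrt(2)*a)


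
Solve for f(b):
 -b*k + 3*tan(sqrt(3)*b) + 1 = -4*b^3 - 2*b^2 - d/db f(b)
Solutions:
 f(b) = C1 - b^4 - 2*b^3/3 + b^2*k/2 - b + sqrt(3)*log(cos(sqrt(3)*b))


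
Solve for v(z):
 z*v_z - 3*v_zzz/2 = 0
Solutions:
 v(z) = C1 + Integral(C2*airyai(2^(1/3)*3^(2/3)*z/3) + C3*airybi(2^(1/3)*3^(2/3)*z/3), z)


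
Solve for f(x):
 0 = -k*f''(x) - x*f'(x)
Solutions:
 f(x) = C1 + C2*sqrt(k)*erf(sqrt(2)*x*sqrt(1/k)/2)


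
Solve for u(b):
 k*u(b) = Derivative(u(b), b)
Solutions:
 u(b) = C1*exp(b*k)


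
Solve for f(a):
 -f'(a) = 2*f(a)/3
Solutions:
 f(a) = C1*exp(-2*a/3)


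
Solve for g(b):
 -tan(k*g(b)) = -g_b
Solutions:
 g(b) = Piecewise((-asin(exp(C1*k + b*k))/k + pi/k, Ne(k, 0)), (nan, True))
 g(b) = Piecewise((asin(exp(C1*k + b*k))/k, Ne(k, 0)), (nan, True))


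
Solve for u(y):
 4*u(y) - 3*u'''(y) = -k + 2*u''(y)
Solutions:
 u(y) = C1*exp(-y*(2*2^(2/3)/(9*sqrt(705) + 239)^(1/3) + 4 + 2^(1/3)*(9*sqrt(705) + 239)^(1/3))/18)*sin(2^(1/3)*sqrt(3)*y*(-(9*sqrt(705) + 239)^(1/3) + 2*2^(1/3)/(9*sqrt(705) + 239)^(1/3))/18) + C2*exp(-y*(2*2^(2/3)/(9*sqrt(705) + 239)^(1/3) + 4 + 2^(1/3)*(9*sqrt(705) + 239)^(1/3))/18)*cos(2^(1/3)*sqrt(3)*y*(-(9*sqrt(705) + 239)^(1/3) + 2*2^(1/3)/(9*sqrt(705) + 239)^(1/3))/18) + C3*exp(y*(-2 + 2*2^(2/3)/(9*sqrt(705) + 239)^(1/3) + 2^(1/3)*(9*sqrt(705) + 239)^(1/3))/9) - k/4


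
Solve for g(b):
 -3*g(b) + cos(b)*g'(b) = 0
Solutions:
 g(b) = C1*(sin(b) + 1)^(3/2)/(sin(b) - 1)^(3/2)


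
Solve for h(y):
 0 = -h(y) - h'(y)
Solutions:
 h(y) = C1*exp(-y)


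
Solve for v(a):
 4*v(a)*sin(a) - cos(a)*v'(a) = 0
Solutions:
 v(a) = C1/cos(a)^4


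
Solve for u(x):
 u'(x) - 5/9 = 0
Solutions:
 u(x) = C1 + 5*x/9


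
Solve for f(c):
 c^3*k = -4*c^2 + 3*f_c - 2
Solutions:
 f(c) = C1 + c^4*k/12 + 4*c^3/9 + 2*c/3


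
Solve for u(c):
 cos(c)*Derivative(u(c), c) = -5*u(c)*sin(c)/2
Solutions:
 u(c) = C1*cos(c)^(5/2)


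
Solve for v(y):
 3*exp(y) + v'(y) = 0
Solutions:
 v(y) = C1 - 3*exp(y)


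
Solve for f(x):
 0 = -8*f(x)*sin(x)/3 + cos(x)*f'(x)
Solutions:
 f(x) = C1/cos(x)^(8/3)


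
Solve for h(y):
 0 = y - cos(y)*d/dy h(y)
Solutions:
 h(y) = C1 + Integral(y/cos(y), y)


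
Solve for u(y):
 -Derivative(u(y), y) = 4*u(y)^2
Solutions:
 u(y) = 1/(C1 + 4*y)


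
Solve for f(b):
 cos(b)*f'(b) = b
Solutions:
 f(b) = C1 + Integral(b/cos(b), b)


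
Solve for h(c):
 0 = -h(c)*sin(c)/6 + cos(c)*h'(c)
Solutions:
 h(c) = C1/cos(c)^(1/6)


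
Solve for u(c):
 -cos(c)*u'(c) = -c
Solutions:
 u(c) = C1 + Integral(c/cos(c), c)


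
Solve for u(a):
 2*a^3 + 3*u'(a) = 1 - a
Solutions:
 u(a) = C1 - a^4/6 - a^2/6 + a/3


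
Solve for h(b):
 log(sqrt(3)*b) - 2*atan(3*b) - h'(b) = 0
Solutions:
 h(b) = C1 + b*log(b) - 2*b*atan(3*b) - b + b*log(3)/2 + log(9*b^2 + 1)/3


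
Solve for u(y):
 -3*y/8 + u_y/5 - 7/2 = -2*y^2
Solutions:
 u(y) = C1 - 10*y^3/3 + 15*y^2/16 + 35*y/2


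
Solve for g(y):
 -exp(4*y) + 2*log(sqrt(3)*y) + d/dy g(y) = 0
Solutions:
 g(y) = C1 - 2*y*log(y) + y*(2 - log(3)) + exp(4*y)/4


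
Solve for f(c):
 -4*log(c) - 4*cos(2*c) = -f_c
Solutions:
 f(c) = C1 + 4*c*log(c) - 4*c + 2*sin(2*c)


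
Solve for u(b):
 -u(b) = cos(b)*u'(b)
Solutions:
 u(b) = C1*sqrt(sin(b) - 1)/sqrt(sin(b) + 1)


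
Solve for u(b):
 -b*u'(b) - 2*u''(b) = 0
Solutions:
 u(b) = C1 + C2*erf(b/2)


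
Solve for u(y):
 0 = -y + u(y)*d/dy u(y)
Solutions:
 u(y) = -sqrt(C1 + y^2)
 u(y) = sqrt(C1 + y^2)


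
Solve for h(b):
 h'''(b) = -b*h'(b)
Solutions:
 h(b) = C1 + Integral(C2*airyai(-b) + C3*airybi(-b), b)


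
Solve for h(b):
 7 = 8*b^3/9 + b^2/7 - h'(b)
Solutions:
 h(b) = C1 + 2*b^4/9 + b^3/21 - 7*b


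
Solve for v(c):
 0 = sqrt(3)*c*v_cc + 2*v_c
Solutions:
 v(c) = C1 + C2*c^(1 - 2*sqrt(3)/3)


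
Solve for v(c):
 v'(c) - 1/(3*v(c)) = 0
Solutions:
 v(c) = -sqrt(C1 + 6*c)/3
 v(c) = sqrt(C1 + 6*c)/3


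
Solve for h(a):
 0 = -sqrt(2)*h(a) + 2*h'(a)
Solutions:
 h(a) = C1*exp(sqrt(2)*a/2)


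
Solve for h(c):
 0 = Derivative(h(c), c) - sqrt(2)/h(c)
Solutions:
 h(c) = -sqrt(C1 + 2*sqrt(2)*c)
 h(c) = sqrt(C1 + 2*sqrt(2)*c)


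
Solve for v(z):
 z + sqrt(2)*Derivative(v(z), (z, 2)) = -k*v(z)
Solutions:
 v(z) = C1*exp(-2^(3/4)*z*sqrt(-k)/2) + C2*exp(2^(3/4)*z*sqrt(-k)/2) - z/k


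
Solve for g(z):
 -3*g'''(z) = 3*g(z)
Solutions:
 g(z) = C3*exp(-z) + (C1*sin(sqrt(3)*z/2) + C2*cos(sqrt(3)*z/2))*exp(z/2)


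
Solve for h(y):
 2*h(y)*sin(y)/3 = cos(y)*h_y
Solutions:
 h(y) = C1/cos(y)^(2/3)


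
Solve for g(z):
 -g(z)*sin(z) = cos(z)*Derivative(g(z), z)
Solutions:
 g(z) = C1*cos(z)


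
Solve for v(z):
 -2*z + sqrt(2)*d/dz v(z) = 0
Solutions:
 v(z) = C1 + sqrt(2)*z^2/2


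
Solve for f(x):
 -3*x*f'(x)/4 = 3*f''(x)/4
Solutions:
 f(x) = C1 + C2*erf(sqrt(2)*x/2)


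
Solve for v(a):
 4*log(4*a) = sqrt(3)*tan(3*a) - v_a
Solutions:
 v(a) = C1 - 4*a*log(a) - 8*a*log(2) + 4*a - sqrt(3)*log(cos(3*a))/3


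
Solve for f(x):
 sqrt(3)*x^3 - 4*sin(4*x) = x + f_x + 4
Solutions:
 f(x) = C1 + sqrt(3)*x^4/4 - x^2/2 - 4*x + cos(4*x)


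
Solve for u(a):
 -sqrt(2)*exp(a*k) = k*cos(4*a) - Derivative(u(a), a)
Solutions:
 u(a) = C1 + k*sin(4*a)/4 + sqrt(2)*exp(a*k)/k


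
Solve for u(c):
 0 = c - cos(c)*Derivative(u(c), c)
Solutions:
 u(c) = C1 + Integral(c/cos(c), c)


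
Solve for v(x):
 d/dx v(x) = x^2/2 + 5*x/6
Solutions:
 v(x) = C1 + x^3/6 + 5*x^2/12


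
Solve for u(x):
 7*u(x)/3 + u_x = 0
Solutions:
 u(x) = C1*exp(-7*x/3)


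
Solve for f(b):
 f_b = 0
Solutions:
 f(b) = C1


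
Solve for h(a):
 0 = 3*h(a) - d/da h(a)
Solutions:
 h(a) = C1*exp(3*a)


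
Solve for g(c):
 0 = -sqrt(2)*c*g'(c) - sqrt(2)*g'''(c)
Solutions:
 g(c) = C1 + Integral(C2*airyai(-c) + C3*airybi(-c), c)


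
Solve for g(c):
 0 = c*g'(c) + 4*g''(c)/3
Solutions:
 g(c) = C1 + C2*erf(sqrt(6)*c/4)


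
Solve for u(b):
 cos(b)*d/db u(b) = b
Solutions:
 u(b) = C1 + Integral(b/cos(b), b)


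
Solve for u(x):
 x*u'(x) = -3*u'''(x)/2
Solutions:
 u(x) = C1 + Integral(C2*airyai(-2^(1/3)*3^(2/3)*x/3) + C3*airybi(-2^(1/3)*3^(2/3)*x/3), x)


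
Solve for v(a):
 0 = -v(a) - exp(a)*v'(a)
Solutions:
 v(a) = C1*exp(exp(-a))


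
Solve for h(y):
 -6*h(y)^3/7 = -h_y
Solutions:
 h(y) = -sqrt(14)*sqrt(-1/(C1 + 6*y))/2
 h(y) = sqrt(14)*sqrt(-1/(C1 + 6*y))/2


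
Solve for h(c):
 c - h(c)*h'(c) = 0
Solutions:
 h(c) = -sqrt(C1 + c^2)
 h(c) = sqrt(C1 + c^2)


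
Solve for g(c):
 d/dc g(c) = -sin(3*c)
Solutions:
 g(c) = C1 + cos(3*c)/3


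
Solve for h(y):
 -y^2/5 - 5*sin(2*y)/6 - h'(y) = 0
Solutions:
 h(y) = C1 - y^3/15 + 5*cos(2*y)/12


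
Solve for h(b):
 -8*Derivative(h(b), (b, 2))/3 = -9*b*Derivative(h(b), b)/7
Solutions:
 h(b) = C1 + C2*erfi(3*sqrt(21)*b/28)


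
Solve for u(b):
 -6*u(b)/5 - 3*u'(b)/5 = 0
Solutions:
 u(b) = C1*exp(-2*b)


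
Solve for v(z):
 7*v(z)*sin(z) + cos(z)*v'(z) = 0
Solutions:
 v(z) = C1*cos(z)^7


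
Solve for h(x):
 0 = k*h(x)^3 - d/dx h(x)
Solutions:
 h(x) = -sqrt(2)*sqrt(-1/(C1 + k*x))/2
 h(x) = sqrt(2)*sqrt(-1/(C1 + k*x))/2


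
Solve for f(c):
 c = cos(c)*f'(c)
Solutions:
 f(c) = C1 + Integral(c/cos(c), c)


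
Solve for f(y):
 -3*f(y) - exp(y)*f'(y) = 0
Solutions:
 f(y) = C1*exp(3*exp(-y))


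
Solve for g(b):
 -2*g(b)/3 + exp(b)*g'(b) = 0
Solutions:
 g(b) = C1*exp(-2*exp(-b)/3)


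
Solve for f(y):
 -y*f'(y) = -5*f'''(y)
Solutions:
 f(y) = C1 + Integral(C2*airyai(5^(2/3)*y/5) + C3*airybi(5^(2/3)*y/5), y)


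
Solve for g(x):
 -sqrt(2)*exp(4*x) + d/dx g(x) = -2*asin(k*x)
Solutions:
 g(x) = C1 - 2*Piecewise((x*asin(k*x) + sqrt(-k^2*x^2 + 1)/k, Ne(k, 0)), (0, True)) + sqrt(2)*exp(4*x)/4


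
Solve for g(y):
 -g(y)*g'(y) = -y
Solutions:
 g(y) = -sqrt(C1 + y^2)
 g(y) = sqrt(C1 + y^2)


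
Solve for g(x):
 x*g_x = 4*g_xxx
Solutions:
 g(x) = C1 + Integral(C2*airyai(2^(1/3)*x/2) + C3*airybi(2^(1/3)*x/2), x)


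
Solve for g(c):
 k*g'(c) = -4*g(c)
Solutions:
 g(c) = C1*exp(-4*c/k)


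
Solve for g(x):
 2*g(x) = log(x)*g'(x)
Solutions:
 g(x) = C1*exp(2*li(x))


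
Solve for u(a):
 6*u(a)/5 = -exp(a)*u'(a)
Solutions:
 u(a) = C1*exp(6*exp(-a)/5)


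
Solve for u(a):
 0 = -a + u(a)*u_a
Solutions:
 u(a) = -sqrt(C1 + a^2)
 u(a) = sqrt(C1 + a^2)


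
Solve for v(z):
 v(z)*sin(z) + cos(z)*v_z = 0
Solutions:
 v(z) = C1*cos(z)


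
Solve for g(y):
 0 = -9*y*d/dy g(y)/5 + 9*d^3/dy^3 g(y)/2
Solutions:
 g(y) = C1 + Integral(C2*airyai(2^(1/3)*5^(2/3)*y/5) + C3*airybi(2^(1/3)*5^(2/3)*y/5), y)


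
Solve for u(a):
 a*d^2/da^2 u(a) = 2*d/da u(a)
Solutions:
 u(a) = C1 + C2*a^3


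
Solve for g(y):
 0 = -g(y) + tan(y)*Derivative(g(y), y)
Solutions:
 g(y) = C1*sin(y)


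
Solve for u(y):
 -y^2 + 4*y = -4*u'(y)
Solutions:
 u(y) = C1 + y^3/12 - y^2/2


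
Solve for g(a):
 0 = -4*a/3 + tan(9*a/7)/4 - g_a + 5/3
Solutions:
 g(a) = C1 - 2*a^2/3 + 5*a/3 - 7*log(cos(9*a/7))/36


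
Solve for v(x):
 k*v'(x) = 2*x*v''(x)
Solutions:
 v(x) = C1 + x^(re(k)/2 + 1)*(C2*sin(log(x)*Abs(im(k))/2) + C3*cos(log(x)*im(k)/2))


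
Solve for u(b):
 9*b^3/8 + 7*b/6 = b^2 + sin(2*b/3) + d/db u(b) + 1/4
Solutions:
 u(b) = C1 + 9*b^4/32 - b^3/3 + 7*b^2/12 - b/4 + 3*cos(2*b/3)/2


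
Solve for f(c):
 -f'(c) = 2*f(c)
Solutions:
 f(c) = C1*exp(-2*c)


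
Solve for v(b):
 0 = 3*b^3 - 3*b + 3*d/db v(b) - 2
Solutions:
 v(b) = C1 - b^4/4 + b^2/2 + 2*b/3


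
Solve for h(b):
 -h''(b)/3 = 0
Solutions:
 h(b) = C1 + C2*b
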